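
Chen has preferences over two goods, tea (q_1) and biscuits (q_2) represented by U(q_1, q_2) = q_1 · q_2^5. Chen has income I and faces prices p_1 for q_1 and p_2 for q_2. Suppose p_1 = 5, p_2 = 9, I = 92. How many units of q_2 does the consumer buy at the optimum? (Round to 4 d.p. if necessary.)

The MRS is (1/5)·q_2/q_1. Set MRS = p_1/p_2.
Rearranging, p_2·q_2 = 5·p_1·q_1. Substituting into the budget gives p_1·q_1·(1 + 5) = I.
Demand: q_1*(p_1,p_2,I) = 1/6·I/p_1 and q_2* = 5/6·I/p_2.
At p_1=5, p_2=9, I=92: q_2* = 5/6·92/9 = 8.5185.

q_2* = 8.5185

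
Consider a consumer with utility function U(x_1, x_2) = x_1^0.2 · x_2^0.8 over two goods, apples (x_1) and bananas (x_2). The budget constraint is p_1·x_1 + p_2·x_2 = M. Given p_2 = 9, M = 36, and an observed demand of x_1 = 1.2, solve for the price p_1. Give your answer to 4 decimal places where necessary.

p_1 = 6

The MRS is (1/4)·x_2/x_1. Set MRS = p_1/p_2.
So 0.2·p_2·x_2 = 0.8·p_1·x_1; combined with the budget, a share 0.2 of income goes to x_1.
Demand: x_1*(p_1,p_2,M) = 0.2·M/p_1 and x_2* = 0.8·M/p_2.
Set x_1* = 1.2 in the demand function and solve for p_1: p_1 = 6.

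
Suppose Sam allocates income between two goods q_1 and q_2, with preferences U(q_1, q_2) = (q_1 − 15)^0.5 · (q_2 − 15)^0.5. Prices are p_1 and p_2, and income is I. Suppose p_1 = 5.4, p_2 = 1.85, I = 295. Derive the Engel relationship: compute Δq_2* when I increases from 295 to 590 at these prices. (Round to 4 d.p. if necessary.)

Δq_2* = 79.7297

MRS = (q_2−15)/(q_1−15). Tangency with p_1/p_2 gives q_2−15 = (p_1/p_2)·(q_1−15).
Substituting into the budget: q_1* = 15 + 0.5·(I − 15·p_1 − 15·p_2)/p_1, and q_2* = 15 + 0.5·(…)/p_2.
Discretionary income = 295 − 15·5.4 − 15·1.85 = 186.25; q_2* = 15 + 0.5·186.25/1.85 = 65.3378.
At I' = 590: q_2* = 145.0676. Change: 145.0676 − 65.3378 = 79.7297.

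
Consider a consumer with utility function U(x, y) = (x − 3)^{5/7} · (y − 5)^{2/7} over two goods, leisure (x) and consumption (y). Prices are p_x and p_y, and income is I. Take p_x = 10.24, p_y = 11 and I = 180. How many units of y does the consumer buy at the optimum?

After buying the subsistence bundle (3, 5), a share 5/7 of the remaining income goes to x: x* = 3 + 5/7·(I − 3p_x − 5p_y)/p_x.
Discretionary income = 180 − 3·10.24 − 5·11 = 94.28; y* = 5 + 2/7·94.28/11 = 7.4488.

y* = 7.4488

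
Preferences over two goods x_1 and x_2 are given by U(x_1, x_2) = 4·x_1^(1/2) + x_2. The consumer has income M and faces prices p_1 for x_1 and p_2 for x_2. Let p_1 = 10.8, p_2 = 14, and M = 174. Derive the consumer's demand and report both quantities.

Set MRS = p_1/p_2: 2·x_1^(−1/2) = p_1/p_2.
Thus x_1* = (2·p_2/p_1)² — independent of M — with the rest of income spent on x_2.
Plugging in: x_1* = (2·14/10.8)² = 6.7215, x_2* = 7.2434.

x_1* = 6.7215, x_2* = 7.2434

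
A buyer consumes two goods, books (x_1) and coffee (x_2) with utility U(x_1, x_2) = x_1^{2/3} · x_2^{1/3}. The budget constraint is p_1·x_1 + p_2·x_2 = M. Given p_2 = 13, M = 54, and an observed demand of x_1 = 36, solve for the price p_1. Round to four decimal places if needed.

p_1 = 1

Tangency: MRS = 2·x_2/x_1 = p_1/p_2.
Rearranging, p_2·x_2 = (1/2)·p_1·x_1. Substituting into the budget gives p_1·x_1·(1 + (1/2)) = M.
Demand: x_1*(p_1,p_2,M) = 2/3·M/p_1 and x_2* = 1/3·M/p_2.
Set x_1* = 36 in the demand function and solve for p_1: p_1 = 1.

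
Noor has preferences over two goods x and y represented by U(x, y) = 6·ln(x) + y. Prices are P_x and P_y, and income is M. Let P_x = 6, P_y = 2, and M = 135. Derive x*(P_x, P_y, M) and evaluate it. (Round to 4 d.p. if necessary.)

Set MRS = P_x/P_y: (6/x)/1 = P_x/P_y.
So x*(P_x,P_y) = 6·P_y/P_x, independent of income; and y* = (M − 6·P_y)/P_y.
At the given prices: x* = 6·2/6 = 2.

x* = 2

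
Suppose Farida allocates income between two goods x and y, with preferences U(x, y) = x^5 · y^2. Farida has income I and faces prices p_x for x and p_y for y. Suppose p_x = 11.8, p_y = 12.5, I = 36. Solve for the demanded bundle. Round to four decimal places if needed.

x* = 2.1792, y* = 0.8229

MU_x/MU_y = (5·y)/(2·x); tangency sets this equal to p_x/p_y.
Rearranging, p_y·y = (2/5)·p_x·x. Substituting into the budget gives p_x·x·(1 + (2/5)) = I.
Demand: x*(p_x,p_y,I) = 5/7·I/p_x and y* = 2/7·I/p_y.
At p_x=11.8, p_y=12.5, I=36: x* = 5/7·36/11.8 = 2.1792, y* = 0.8229.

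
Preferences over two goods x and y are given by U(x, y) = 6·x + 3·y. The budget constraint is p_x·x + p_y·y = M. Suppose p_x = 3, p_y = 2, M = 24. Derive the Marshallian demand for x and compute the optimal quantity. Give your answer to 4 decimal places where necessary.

Linear utility — the consumer picks whichever good has higher MU/price: 6/3 = 2 vs 3/2 = 1.5.
x gives more utility per dollar, so spend all income on x: x* = M/p_x, y* = 0.
Numerically: x* = 8, y* = 0.

x* = 8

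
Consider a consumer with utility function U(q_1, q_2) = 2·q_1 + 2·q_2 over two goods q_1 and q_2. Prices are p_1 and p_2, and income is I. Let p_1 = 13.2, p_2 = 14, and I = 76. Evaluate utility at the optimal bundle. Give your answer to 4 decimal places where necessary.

Perfect substitutes: compare marginal utility per dollar. 2/p_1 vs 2/p_2 → 0.1515 vs 0.1429.
q_1 gives more utility per dollar, so spend all income on q_1: q_1* = I/p_1, q_2* = 0.
Numerically: q_1* = 5.7576, q_2* = 0.
Utility at the optimum: U(5.7576, 0) = 11.5152.

V = 11.5152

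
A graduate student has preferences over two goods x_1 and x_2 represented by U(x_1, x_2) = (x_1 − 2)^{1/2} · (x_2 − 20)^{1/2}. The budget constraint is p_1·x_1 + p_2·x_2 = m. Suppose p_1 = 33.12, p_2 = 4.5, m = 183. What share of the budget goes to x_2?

share on x_2 = 0.5649

This is Cobb-Douglas in (x_1−2, x_2−20): tangency gives 0.5·p_2·(x_2−20) = 0.5·p_1·(x_1−2).
After buying the subsistence bundle (2, 20), a share 0.5 of the remaining income goes to x_1: x_1* = 2 + 0.5·(m − 2p_1 − 20p_2)/p_1.
Discretionary income = 183 − 2·33.12 − 20·4.5 = 26.76; x_1* = 2 + 0.5·26.76/33.12 = 2.404; x_2* = 20 + 0.5·26.76/4.5 = 22.9733.
Expenditure on x_2: 4.5·22.9733 = 103.38; share = 0.5649.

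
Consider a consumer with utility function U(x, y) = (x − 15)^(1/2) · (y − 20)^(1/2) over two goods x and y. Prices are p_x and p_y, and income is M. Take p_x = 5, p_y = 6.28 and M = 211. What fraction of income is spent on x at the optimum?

Let x' = x−15, y' = y−20. MRS = y'/x' = p_x/p_y.
Substituting into the budget: x* = 15 + 0.5·(M − 15·p_x − 20·p_y)/p_x, and y* = 20 + 0.5·(…)/p_y.
Discretionary income = 211 − 15·5 − 20·6.28 = 10.4; x* = 15 + 0.5·10.4/5 = 16.04; y* = 20 + 0.5·10.4/6.28 = 20.828.
Expenditure on x: 5·16.04 = 80.2; share = 0.3801.

share on x = 0.3801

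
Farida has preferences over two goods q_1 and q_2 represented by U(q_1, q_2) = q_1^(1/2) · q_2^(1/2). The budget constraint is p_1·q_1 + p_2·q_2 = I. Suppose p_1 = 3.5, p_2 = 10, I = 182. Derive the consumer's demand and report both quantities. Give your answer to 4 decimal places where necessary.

Tangency: MRS = q_2/q_1 = p_1/p_2.
Rearranging, p_2·q_2 = p_1·q_1. Substituting into the budget gives p_1·q_1·(1 + 1) = I.
Demand: q_1*(p_1,p_2,I) = 0.5·I/p_1 and q_2* = 0.5·I/p_2.
At p_1=3.5, p_2=10, I=182: q_1* = 0.5·182/3.5 = 26, q_2* = 9.1.

q_1* = 26, q_2* = 9.1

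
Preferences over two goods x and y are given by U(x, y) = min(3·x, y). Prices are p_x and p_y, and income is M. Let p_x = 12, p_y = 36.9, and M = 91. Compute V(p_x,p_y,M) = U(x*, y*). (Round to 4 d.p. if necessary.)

V = 2.2249

With perfect complements, no substitution: consume in ratio x:y = 1:3.
Budget: p_x·x + p_y·3·x = M, so (p_x + 3·p_y)·x = M.
Demand: x*(p_x,p_y,M) = M/(p_x + 3·p_y), y* = 3·M/(p_x + 3·p_y).
Here 12 + 3·36.9 = 122.7, giving x* = 0.7416 and y* = 2.2249.
Utility at the optimum: U(0.7416, 2.2249) = 2.2249.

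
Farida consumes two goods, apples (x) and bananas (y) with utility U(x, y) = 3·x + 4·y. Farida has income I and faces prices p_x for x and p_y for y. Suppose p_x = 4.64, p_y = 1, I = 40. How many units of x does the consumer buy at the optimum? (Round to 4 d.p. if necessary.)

x* = 0

Linear utility — the consumer picks whichever good has higher MU/price: 3/4.64 = 0.6466 vs 4/1 = 4.
y gives more utility per dollar, so spend all income on y: y* = I/p_y, x* = 0.
Numerically: x* = 0, y* = 40.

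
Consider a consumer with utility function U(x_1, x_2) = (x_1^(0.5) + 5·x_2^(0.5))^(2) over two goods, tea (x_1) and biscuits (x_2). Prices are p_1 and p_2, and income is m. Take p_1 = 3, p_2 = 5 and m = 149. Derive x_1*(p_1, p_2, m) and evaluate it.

MU_x_1 ∝ x_1^(-0.5), MU_x_2 ∝ 5·x_2^(-0.5), so MRS = (1/5)·(x_2/x_1)^(0.5) = p_1/p_2.
Solve for the ratio: x_2/x_1 = [5·p_1/p_2]^(2).
With the ratio pinned down, the budget gives x_1* = m/(p_1 + p_2·(x_2/x_1)) and x_2* = (x_2/x_1)·x_1*.
Numerically x_2/x_1 = 9, so x_1* = 149/(3 + 5·9) = 3.1042.

x_1* = 3.1042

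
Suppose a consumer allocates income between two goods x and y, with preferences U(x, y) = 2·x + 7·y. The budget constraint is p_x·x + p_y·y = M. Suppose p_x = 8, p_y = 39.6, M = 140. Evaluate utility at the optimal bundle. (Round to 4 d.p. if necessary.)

Perfect substitutes: compare marginal utility per dollar. 2/p_x vs 7/p_y → 0.25 vs 0.1768.
x gives more utility per dollar, so spend all income on x: x* = M/p_x, y* = 0.
Numerically: x* = 17.5, y* = 0.
Utility at the optimum: U(17.5, 0) = 35.

V = 35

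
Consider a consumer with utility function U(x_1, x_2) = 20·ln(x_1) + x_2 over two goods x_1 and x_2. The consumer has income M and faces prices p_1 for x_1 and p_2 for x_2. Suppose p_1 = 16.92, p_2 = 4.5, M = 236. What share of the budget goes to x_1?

share on x_1 = 0.3814

MU_x_1 = 20/x_1, MU_x_2 = 1. Tangency: 20/x_1 = p_1/p_2.
So x_1*(p_1,p_2) = 20·p_2/p_1, independent of income; and x_2* = (M − 20·p_2)/p_2.
At the given prices: x_1* = 20·4.5/16.92 = 5.3191, and x_2* = 32.4444.
Expenditure on x_1: 16.92·5.3191 = 90; share = 0.3814.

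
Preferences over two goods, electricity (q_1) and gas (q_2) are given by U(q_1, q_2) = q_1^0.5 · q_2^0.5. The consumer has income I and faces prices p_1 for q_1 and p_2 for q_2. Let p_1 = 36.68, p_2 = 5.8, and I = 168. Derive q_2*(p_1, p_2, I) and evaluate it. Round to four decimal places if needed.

The MRS is q_2/q_1. Set MRS = p_1/p_2.
So 0.5·p_2·q_2 = 0.5·p_1·q_1; combined with the budget, a share 0.5 of income goes to q_1.
Demand: q_1*(p_1,p_2,I) = 0.5·I/p_1 and q_2* = 0.5·I/p_2.
At p_1=36.68, p_2=5.8, I=168: q_2* = 0.5·168/5.8 = 14.4828.

q_2* = 14.4828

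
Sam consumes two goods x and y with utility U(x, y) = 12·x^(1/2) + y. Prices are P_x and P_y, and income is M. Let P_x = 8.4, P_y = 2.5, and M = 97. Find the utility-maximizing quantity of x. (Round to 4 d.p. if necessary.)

x* = 3.1888

Set MRS = P_x/P_y: 6·x^(−1/2) = P_x/P_y.
Solve: √x = 6·P_y/P_x, so x*(P_x,P_y) = (6·P_y/P_x)², and y* = (M − P_x·x*)/P_y.
Plugging in: x* = (6·2.5/8.4)² = 3.1888.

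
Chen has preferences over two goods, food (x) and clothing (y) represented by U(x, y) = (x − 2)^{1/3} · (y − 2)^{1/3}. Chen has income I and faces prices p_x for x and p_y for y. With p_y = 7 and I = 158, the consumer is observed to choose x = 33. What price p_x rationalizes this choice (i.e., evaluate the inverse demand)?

p_x = 2.25

Let x' = x−2, y' = y−2. MRS = y'/x' = p_x/p_y.
Substituting into the budget: x* = 2 + 0.5·(I − 2·p_x − 2·p_y)/p_x, and y* = 2 + 0.5·(…)/p_y.
Set x* = 33 in the demand function and solve for p_x: p_x = 2.25.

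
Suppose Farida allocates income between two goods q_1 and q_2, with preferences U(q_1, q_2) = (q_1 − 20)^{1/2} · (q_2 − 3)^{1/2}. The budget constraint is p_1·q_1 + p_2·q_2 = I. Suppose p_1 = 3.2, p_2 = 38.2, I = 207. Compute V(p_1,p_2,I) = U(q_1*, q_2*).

V = 1.2843

MRS = (q_2−3)/(q_1−20). Tangency with p_1/p_2 gives q_2−3 = (p_1/p_2)·(q_1−20).
After buying the subsistence bundle (20, 3), a share 0.5 of the remaining income goes to q_1: q_1* = 20 + 0.5·(I − 20p_1 − 3p_2)/p_1.
Discretionary income = 207 − 20·3.2 − 3·38.2 = 28.4; q_1* = 20 + 0.5·28.4/3.2 = 24.4375; q_2* = 3 + 0.5·28.4/38.2 = 3.3717.
Utility at the optimum: U(24.4375, 3.3717) = 1.2843.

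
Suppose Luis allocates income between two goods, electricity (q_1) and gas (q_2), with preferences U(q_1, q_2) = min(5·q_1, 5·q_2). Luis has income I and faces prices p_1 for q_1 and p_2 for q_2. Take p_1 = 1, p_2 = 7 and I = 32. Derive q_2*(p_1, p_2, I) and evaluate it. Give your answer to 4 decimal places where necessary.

Leontief preferences: the optimum is at the kink where q_1/5 = q_2/5, i.e. q_2 = q_1.
Budget: p_1·q_1 + p_2·q_1 = I, so (5·p_1 + 5·p_2)·q_1 = 5·I.
Demand: q_1*(p_1,p_2,I) = 5·I/(5·p_1 + 5·p_2), q_2* = 5·I/(5·p_1 + 5·p_2).
Here 5·1 + 5·7 = 40, giving q_2* = 4.

q_2* = 4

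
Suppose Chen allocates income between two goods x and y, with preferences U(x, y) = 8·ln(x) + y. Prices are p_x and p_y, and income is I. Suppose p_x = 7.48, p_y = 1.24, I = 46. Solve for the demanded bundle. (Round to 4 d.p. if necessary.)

Set MRS = p_x/p_y: (8/x)/1 = p_x/p_y.
So x*(p_x,p_y) = 8·p_y/p_x, independent of income; and y* = (I − 8·p_y)/p_y.
At the given prices: x* = 8·1.24/7.48 = 1.3262, and y* = 29.0968.

x* = 1.3262, y* = 29.0968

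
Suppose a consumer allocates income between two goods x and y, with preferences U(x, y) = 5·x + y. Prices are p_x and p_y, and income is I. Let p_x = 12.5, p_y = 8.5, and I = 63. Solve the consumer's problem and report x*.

x* = 5.04

Linear utility — the consumer picks whichever good has higher MU/price: 5/12.5 = 0.4 vs 1/8.5 = 0.1176.
x gives more utility per dollar, so spend all income on x: x* = I/p_x, y* = 0.
Numerically: x* = 5.04, y* = 0.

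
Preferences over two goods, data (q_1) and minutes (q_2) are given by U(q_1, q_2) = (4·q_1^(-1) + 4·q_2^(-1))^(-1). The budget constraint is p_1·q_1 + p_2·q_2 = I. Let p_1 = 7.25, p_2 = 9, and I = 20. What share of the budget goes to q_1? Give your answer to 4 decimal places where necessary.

MU_q_1 ∝ 4·q_1^(-2), MU_q_2 ∝ 4·q_2^(-2), so MRS = (q_2/q_1)^(2) = p_1/p_2.
Solve for the ratio: q_2/q_1 = [p_1/p_2]^(0.5).
With the ratio pinned down, the budget gives q_1* = I/(p_1 + p_2·(q_2/q_1)) and q_2* = (q_2/q_1)·q_1*.
Numerically q_2/q_1 = 0.897527, so q_1* = 20/(7.25 + 9·0.897527) = 1.3048 and q_2* = 0.897527·1.3048 = 1.1711.
Expenditure on q_1: 7.25·1.3048 = 9.46; share = 0.473.

share on q_1 = 0.473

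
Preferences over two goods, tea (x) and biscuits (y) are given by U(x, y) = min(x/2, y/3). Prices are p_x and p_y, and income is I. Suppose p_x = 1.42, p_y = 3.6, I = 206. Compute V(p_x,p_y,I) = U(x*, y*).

With perfect complements, no substitution: consume in ratio x:y = 2:3.
Budget: p_x·x + p_y·(3/2)·x = I, so (2·p_x + 3·p_y)·x = 2·I.
Demand: x*(p_x,p_y,I) = 2·I/(2·p_x + 3·p_y), y* = 3·I/(2·p_x + 3·p_y).
Here 2·1.42 + 3·3.6 = 13.64, giving x* = 30.2053 and y* = 45.3079.
Utility at the optimum: U(30.2053, 45.3079) = 15.1026.

V = 15.1026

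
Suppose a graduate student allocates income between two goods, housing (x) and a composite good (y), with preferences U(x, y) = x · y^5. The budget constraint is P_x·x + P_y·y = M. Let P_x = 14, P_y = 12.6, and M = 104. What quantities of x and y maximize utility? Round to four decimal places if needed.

MU_x/MU_y = (y)/(5·x); tangency sets this equal to P_x/P_y.
Rearranging, P_y·y = 5·P_x·x. Substituting into the budget gives P_x·x·(1 + 5) = M.
Demand: x*(P_x,P_y,M) = 1/6·M/P_x and y* = 5/6·M/P_y.
At P_x=14, P_y=12.6, M=104: x* = 1/6·104/14 = 1.2381, y* = 6.8783.

x* = 1.2381, y* = 6.8783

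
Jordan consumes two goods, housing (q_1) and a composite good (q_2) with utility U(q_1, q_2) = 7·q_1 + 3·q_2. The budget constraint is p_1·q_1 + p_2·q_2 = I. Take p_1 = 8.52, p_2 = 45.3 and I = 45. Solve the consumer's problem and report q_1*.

Linear utility — the consumer picks whichever good has higher MU/price: 7/8.52 = 0.8216 vs 3/45.3 = 0.0662.
q_1 gives more utility per dollar, so spend all income on q_1: q_1* = I/p_1, q_2* = 0.
Numerically: q_1* = 5.2817, q_2* = 0.

q_1* = 5.2817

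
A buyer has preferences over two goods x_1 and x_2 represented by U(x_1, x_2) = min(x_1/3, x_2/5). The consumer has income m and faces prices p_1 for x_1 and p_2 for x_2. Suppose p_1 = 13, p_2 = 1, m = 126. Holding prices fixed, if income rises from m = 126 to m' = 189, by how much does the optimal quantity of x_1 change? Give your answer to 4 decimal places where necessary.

Demand: x_1*(p_1,p_2,m) = 3·m/(3·p_1 + 5·p_2), x_2* = 5·m/(3·p_1 + 5·p_2).
Here 3·13 + 5·1 = 44, giving x_1* = 8.5909.
At m' = 189: x_1* = 12.8864. Change: 12.8864 − 8.5909 = 4.2955.

Δx_1* = 4.2955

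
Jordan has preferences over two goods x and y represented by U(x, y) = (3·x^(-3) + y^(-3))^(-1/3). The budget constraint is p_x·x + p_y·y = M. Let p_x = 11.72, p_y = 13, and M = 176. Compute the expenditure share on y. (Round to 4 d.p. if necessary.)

share on y = 0.4509

MRS = MU_x/MU_y = 3·(y/x)^(4). Set equal to p_x/p_y.
Hence y/x = ((1/3)·p_x/p_y)^(1/(4)), i.e. raised to the 0.25 power.
Substitute y = (y/x)·x into the budget: x* = M/(p_x + p_y·(y/x)).
Numerically y/x = 0.740399, so x* = 176/(11.72 + 13·0.740399) = 8.2454 and y* = 0.740399·8.2454 = 6.1049.
Expenditure on y: 13·6.1049 = 79.3637; share = 0.4509.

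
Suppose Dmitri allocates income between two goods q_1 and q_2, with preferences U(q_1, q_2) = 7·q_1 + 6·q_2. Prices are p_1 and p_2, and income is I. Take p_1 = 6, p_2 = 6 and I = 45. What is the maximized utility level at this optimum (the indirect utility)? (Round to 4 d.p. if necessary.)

Linear utility — the consumer picks whichever good has higher MU/price: 7/6 = 1.1667 vs 6/6 = 1.
q_1 gives more utility per dollar, so spend all income on q_1: q_1* = I/p_1, q_2* = 0.
Numerically: q_1* = 7.5, q_2* = 0.
Utility at the optimum: U(7.5, 0) = 52.5.

V = 52.5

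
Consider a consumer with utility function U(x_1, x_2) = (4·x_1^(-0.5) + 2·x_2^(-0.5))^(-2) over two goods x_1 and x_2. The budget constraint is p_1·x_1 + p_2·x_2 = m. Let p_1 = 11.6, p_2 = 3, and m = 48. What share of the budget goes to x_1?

share on x_1 = 0.7136

From the CES first-order condition, 2·(x_2/x_1)^(1.5) = p_1/p_2.
Solve for the ratio: x_2/x_1 = [(1/2)·p_1/p_2]^(2/3).
Substitute x_2 = (x_2/x_1)·x_1 into the budget: x_1* = m/(p_1 + p_2·(x_2/x_1)).
Numerically x_2/x_1 = 1.551927, so x_1* = 48/(11.6 + 3·1.551927) = 2.9528 and x_2* = 1.551927·2.9528 = 4.5825.
Expenditure on x_1: 11.6·2.9528 = 34.2524; share = 0.7136.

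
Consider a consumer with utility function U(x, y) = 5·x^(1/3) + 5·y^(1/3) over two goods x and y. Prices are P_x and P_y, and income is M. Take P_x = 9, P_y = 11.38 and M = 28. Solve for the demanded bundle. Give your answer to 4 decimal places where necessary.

x* = 1.6467, y* = 1.1581

From the CES first-order condition, (y/x)^(2/3) = P_x/P_y.
Solve for the ratio: y/x = [P_x/P_y]^(1.5).
Substitute y = (y/x)·x into the budget: x* = M/(P_x + P_y·(y/x)).
Numerically y/x = 0.703316, so x* = 28/(9 + 11.38·0.703316) = 1.6467 and y* = 0.703316·1.6467 = 1.1581.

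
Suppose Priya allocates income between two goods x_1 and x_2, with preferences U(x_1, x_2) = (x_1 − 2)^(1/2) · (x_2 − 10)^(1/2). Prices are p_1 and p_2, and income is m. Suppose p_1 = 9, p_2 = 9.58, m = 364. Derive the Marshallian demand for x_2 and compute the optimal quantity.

x_2* = 23.0585

This is Cobb-Douglas in (x_1−2, x_2−10): tangency gives 0.5·p_2·(x_2−10) = 0.5·p_1·(x_1−2).
Substituting into the budget: x_1* = 2 + 0.5·(m − 2·p_1 − 10·p_2)/p_1, and x_2* = 10 + 0.5·(…)/p_2.
Discretionary income = 364 − 2·9 − 10·9.58 = 250.2; x_2* = 10 + 0.5·250.2/9.58 = 23.0585.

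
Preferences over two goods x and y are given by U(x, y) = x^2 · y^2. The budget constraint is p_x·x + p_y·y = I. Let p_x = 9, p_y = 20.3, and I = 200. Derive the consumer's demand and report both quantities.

x* = 11.1111, y* = 4.9261

The MRS is y/x. Set MRS = p_x/p_y.
Rearranging, p_y·y = p_x·x. Substituting into the budget gives p_x·x·(1 + 1) = I.
Demand: x*(p_x,p_y,I) = 0.5·I/p_x and y* = 0.5·I/p_y.
At p_x=9, p_y=20.3, I=200: x* = 0.5·200/9 = 11.1111, y* = 4.9261.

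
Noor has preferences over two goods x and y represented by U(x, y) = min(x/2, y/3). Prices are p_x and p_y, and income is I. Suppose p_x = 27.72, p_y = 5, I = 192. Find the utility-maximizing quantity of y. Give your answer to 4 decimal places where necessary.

With perfect complements, no substitution: consume in ratio x:y = 2:3.
Budget: p_x·x + p_y·(3/2)·x = I, so (2·p_x + 3·p_y)·x = 2·I.
Demand: x*(p_x,p_y,I) = 2·I/(2·p_x + 3·p_y), y* = 3·I/(2·p_x + 3·p_y).
Here 2·27.72 + 3·5 = 70.44, giving y* = 8.1772.

y* = 8.1772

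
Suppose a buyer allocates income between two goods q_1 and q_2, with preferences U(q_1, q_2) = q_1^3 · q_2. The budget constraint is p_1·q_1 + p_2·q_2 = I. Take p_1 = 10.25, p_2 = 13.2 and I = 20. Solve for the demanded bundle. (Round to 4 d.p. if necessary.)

Tangency: MRS = 3·q_2/q_1 = p_1/p_2.
So 3·p_2·q_2 = p_1·q_1; combined with the budget, a share 0.75 of income goes to q_1.
Demand: q_1*(p_1,p_2,I) = 0.75·I/p_1 and q_2* = 0.25·I/p_2.
At p_1=10.25, p_2=13.2, I=20: q_1* = 0.75·20/10.25 = 1.4634, q_2* = 0.3788.

q_1* = 1.4634, q_2* = 0.3788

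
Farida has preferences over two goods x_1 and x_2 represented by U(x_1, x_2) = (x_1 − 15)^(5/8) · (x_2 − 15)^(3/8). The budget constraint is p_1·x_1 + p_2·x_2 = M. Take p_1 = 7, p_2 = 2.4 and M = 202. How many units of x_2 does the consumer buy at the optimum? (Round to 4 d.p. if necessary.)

x_2* = 24.5312

MRS = (5/3)·(x_2−15)/(x_1−15). Tangency with p_1/p_2 gives x_2−15 = (3/5)·(p_1/p_2)·(x_1−15).
After buying the subsistence bundle (15, 15), a share 0.625 of the remaining income goes to x_1: x_1* = 15 + 0.625·(M − 15p_1 − 15p_2)/p_1.
Discretionary income = 202 − 15·7 − 15·2.4 = 61; x_2* = 15 + 0.375·61/2.4 = 24.5312.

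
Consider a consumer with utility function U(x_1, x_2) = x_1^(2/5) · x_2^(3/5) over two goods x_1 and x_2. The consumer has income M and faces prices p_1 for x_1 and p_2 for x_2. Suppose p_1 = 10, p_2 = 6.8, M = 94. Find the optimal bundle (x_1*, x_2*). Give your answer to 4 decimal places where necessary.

The MRS is (2/3)·x_2/x_1. Set MRS = p_1/p_2.
So 0.4·p_2·x_2 = 0.6·p_1·x_1; combined with the budget, a share 0.4 of income goes to x_1.
Demand: x_1*(p_1,p_2,M) = 0.4·M/p_1 and x_2* = 0.6·M/p_2.
At p_1=10, p_2=6.8, M=94: x_1* = 0.4·94/10 = 3.76, x_2* = 8.2941.

x_1* = 3.76, x_2* = 8.2941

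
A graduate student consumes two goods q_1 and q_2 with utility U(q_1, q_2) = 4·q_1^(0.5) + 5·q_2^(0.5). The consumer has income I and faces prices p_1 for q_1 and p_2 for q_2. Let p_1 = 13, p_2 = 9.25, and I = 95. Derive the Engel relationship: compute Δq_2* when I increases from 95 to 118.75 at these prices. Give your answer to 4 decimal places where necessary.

Δq_2* = 1.7642

From the CES first-order condition, (4/5)·(q_2/q_1)^(0.5) = p_1/p_2.
Solve for the ratio: q_2/q_1 = [(5/4)·p_1/p_2]^(2).
With the ratio pinned down, the budget gives q_1* = I/(p_1 + p_2·(q_2/q_1)) and q_2* = (q_2/q_1)·q_1*.
Numerically q_2/q_1 = 3.086194, so q_1* = 95/(13 + 9.25·3.086194) = 2.2866 and q_2* = 3.086194·2.2866 = 7.0567.
At I' = 118.75: q_2* = 8.8209. Change: 8.8209 − 7.0567 = 1.7642.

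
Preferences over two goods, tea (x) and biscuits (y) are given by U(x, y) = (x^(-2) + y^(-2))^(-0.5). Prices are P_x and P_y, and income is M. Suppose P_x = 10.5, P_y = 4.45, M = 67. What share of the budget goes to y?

share on y = 0.3607

From the CES first-order condition, (y/x)^(3) = P_x/P_y.
Solve for the ratio: y/x = [P_x/P_y]^(1/3).
Substitute y = (y/x)·x into the budget: x* = M/(P_x + P_y·(y/x)).
Numerically y/x = 1.331302, so x* = 67/(10.5 + 4.45·1.331302) = 4.0793 and y* = 1.331302·4.0793 = 5.4308.
Expenditure on y: 4.45·5.4308 = 24.1671; share = 0.3607.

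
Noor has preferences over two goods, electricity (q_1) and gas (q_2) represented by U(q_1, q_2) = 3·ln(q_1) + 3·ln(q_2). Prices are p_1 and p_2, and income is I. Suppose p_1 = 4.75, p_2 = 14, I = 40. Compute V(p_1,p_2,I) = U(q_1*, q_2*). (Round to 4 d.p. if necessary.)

Tangency: MRS = q_2/q_1 = p_1/p_2.
Rearranging, p_2·q_2 = p_1·q_1. Substituting into the budget gives p_1·q_1·(1 + 1) = I.
Demand: q_1*(p_1,p_2,I) = 0.5·I/p_1 and q_2* = 0.5·I/p_2.
At p_1=4.75, p_2=14, I=40: q_1* = 0.5·40/4.75 = 4.2105, q_2* = 1.4286.
Utility at the optimum: U(4.2105, 1.4286) = 5.3828.

V = 5.3828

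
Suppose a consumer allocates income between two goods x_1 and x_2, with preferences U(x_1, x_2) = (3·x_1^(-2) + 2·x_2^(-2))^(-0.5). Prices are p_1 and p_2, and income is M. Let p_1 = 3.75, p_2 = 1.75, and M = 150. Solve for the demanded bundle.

x_1* = 26.2195, x_2* = 29.5297

MU_x_1 ∝ 3·x_1^(-3), MU_x_2 ∝ 2·x_2^(-3), so MRS = (3/2)·(x_2/x_1)^(3) = p_1/p_2.
Solve for the ratio: x_2/x_1 = [(2/3)·p_1/p_2]^(1/3).
Substitute x_2 = (x_2/x_1)·x_1 into the budget: x_1* = M/(p_1 + p_2·(x_2/x_1)).
Numerically x_2/x_1 = 1.126248, so x_1* = 150/(3.75 + 1.75·1.126248) = 26.2195 and x_2* = 1.126248·26.2195 = 29.5297.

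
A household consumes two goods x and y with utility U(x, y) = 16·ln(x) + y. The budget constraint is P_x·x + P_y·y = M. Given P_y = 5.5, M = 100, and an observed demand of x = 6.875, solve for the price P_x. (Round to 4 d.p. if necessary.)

MU_x = 16/x, MU_y = 1. Tangency: 16/x = P_x/P_y.
So x*(P_x,P_y) = 16·P_y/P_x, independent of income; and y* = (M − 16·P_y)/P_y.
Set x* = 6.875 in the demand function and solve for P_x: P_x = 12.8.

P_x = 12.8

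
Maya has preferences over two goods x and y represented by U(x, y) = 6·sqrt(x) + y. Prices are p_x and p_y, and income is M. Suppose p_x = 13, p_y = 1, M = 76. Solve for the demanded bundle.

Utility is quasi-linear in y; the FOC for x is 3/√x = p_x/p_y.
Solve: √x = 3·p_y/p_x, so x*(p_x,p_y) = (3·p_y/p_x)², and y* = (M − p_x·x*)/p_y.
Plugging in: x* = (3·1/13)² = 0.0533, y* = 75.3077.

x* = 0.0533, y* = 75.3077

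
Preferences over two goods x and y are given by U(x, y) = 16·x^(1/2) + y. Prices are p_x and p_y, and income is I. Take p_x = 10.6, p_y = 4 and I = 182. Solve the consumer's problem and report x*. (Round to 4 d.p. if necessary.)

Plugging in: x* = (8·4/10.6)² = 9.1136.

x* = 9.1136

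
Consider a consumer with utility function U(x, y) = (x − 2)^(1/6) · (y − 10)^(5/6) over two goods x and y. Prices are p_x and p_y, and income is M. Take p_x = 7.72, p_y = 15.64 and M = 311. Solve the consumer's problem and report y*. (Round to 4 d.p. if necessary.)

After buying the subsistence bundle (2, 10), a share 1/6 of the remaining income goes to x: x* = 2 + 1/6·(M − 2p_x − 10p_y)/p_x.
Discretionary income = 311 − 2·7.72 − 10·15.64 = 139.16; y* = 10 + 5/6·139.16/15.64 = 17.4147.

y* = 17.4147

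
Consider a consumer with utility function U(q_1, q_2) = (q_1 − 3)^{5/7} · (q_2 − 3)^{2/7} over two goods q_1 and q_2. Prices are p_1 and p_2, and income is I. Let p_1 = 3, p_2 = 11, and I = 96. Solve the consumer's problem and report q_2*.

Substituting into the budget: q_1* = 3 + 5/7·(I − 3·p_1 − 3·p_2)/p_1, and q_2* = 3 + 2/7·(…)/p_2.
Discretionary income = 96 − 3·3 − 3·11 = 54; q_2* = 3 + 2/7·54/11 = 4.4026.

q_2* = 4.4026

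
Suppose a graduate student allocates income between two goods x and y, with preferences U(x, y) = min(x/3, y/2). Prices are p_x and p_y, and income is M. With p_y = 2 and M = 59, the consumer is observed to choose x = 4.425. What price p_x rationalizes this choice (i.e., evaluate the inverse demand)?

With perfect complements, no substitution: consume in ratio x:y = 3:2.
Budget: p_x·x + p_y·(2/3)·x = M, so (3·p_x + 2·p_y)·x = 3·M.
Demand: x*(p_x,p_y,M) = 3·M/(3·p_x + 2·p_y), y* = 2·M/(3·p_x + 2·p_y).
Set x* = 4.425 in the demand function and solve for p_x: p_x = 12.

p_x = 12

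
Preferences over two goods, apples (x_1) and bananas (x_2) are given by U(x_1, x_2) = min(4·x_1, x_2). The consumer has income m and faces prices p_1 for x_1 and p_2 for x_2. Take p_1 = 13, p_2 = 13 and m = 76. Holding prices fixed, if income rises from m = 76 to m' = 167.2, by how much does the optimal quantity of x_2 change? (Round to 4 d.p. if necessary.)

Δx_2* = 5.6123

With perfect complements, no substitution: consume in ratio x_1:x_2 = 1:4.
Budget: p_1·x_1 + p_2·4·x_1 = m, so (p_1 + 4·p_2)·x_1 = m.
Demand: x_1*(p_1,p_2,m) = m/(p_1 + 4·p_2), x_2* = 4·m/(p_1 + 4·p_2).
Here 13 + 4·13 = 65, giving x_2* = 4.6769.
At m' = 167.2: x_2* = 10.2892. Change: 10.2892 − 4.6769 = 5.6123.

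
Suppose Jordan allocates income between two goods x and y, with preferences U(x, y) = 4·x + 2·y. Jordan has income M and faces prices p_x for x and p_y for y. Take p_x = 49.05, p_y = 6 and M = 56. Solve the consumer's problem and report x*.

Linear utility — the consumer picks whichever good has higher MU/price: 4/49.05 = 0.0815 vs 2/6 = 0.3333.
y gives more utility per dollar, so spend all income on y: y* = M/p_y, x* = 0.
Numerically: x* = 0, y* = 9.3333.

x* = 0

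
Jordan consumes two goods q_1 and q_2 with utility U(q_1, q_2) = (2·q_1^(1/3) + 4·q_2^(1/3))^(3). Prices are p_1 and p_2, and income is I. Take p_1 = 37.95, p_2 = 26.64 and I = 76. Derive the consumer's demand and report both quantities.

q_1* = 0.4577, q_2* = 2.2009

MRS = MU_q_1/MU_q_2 = (1/2)·(q_2/q_1)^(2/3). Set equal to p_1/p_2.
Solve for the ratio: q_2/q_1 = [2·p_1/p_2]^(1.5).
With the ratio pinned down, the budget gives q_1* = I/(p_1 + p_2·(q_2/q_1)) and q_2* = (q_2/q_1)·q_1*.
Numerically q_2/q_1 = 4.809073, so q_1* = 76/(37.95 + 26.64·4.809073) = 0.4577 and q_2* = 4.809073·0.4577 = 2.2009.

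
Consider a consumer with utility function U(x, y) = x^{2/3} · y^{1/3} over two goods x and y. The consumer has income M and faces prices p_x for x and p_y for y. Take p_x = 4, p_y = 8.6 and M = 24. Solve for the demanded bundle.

x* = 4, y* = 0.9302

Demand: x*(p_x,p_y,M) = 2/3·M/p_x and y* = 1/3·M/p_y.
At p_x=4, p_y=8.6, M=24: x* = 2/3·24/4 = 4, y* = 0.9302.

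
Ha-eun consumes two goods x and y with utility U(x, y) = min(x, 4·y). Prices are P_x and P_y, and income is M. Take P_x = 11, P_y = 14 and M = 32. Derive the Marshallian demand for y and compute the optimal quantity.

With perfect complements, no substitution: consume in ratio x:y = 4:1.
Budget: P_x·x + P_y·(1/4)·x = M, so (4·P_x + P_y)·x = 4·M.
Demand: x*(P_x,P_y,M) = 4·M/(4·P_x + P_y), y* = M/(4·P_x + P_y).
Here 4·11 + 14 = 58, giving y* = 0.5517.

y* = 0.5517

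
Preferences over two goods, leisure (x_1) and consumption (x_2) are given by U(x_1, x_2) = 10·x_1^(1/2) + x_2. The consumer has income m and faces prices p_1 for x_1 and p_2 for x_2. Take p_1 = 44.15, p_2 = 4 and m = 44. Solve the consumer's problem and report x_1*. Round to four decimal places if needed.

Set MRS = p_1/p_2: 5·x_1^(−1/2) = p_1/p_2.
Solve: √x_1 = 5·p_2/p_1, so x_1*(p_1,p_2) = (5·p_2/p_1)², and x_2* = (m − p_1·x_1*)/p_2.
Plugging in: x_1* = (5·4/44.15)² = 0.2052.

x_1* = 0.2052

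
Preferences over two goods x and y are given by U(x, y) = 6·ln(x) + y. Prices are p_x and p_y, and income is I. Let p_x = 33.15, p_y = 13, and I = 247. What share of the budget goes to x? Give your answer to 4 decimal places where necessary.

MU_x = 6/x, MU_y = 1. Tangency: 6/x = p_x/p_y.
So x*(p_x,p_y) = 6·p_y/p_x, independent of income; and y* = (I − 6·p_y)/p_y.
At the given prices: x* = 6·13/33.15 = 2.3529, and y* = 13.
Expenditure on x: 33.15·2.3529 = 78; share = 0.3158.

share on x = 0.3158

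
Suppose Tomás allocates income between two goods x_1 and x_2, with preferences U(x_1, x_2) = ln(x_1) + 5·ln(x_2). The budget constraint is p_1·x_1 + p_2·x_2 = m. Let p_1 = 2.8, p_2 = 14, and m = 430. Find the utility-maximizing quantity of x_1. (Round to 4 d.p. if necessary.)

x_1* = 25.5952

MU_x_1/MU_x_2 = (x_2)/(5·x_1); tangency sets this equal to p_1/p_2.
Rearranging, p_2·x_2 = 5·p_1·x_1. Substituting into the budget gives p_1·x_1·(1 + 5) = m.
Demand: x_1*(p_1,p_2,m) = 1/6·m/p_1 and x_2* = 5/6·m/p_2.
At p_1=2.8, p_2=14, m=430: x_1* = 1/6·430/2.8 = 25.5952.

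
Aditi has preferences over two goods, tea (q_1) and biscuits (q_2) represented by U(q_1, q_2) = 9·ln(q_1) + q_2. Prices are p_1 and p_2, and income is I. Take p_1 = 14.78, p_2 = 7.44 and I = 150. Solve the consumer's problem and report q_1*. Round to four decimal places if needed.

q_1* = 4.5304

Set MRS = p_1/p_2: (9/q_1)/1 = p_1/p_2.
So q_1*(p_1,p_2) = 9·p_2/p_1, independent of income; and q_2* = (I − 9·p_2)/p_2.
At the given prices: q_1* = 9·7.44/14.78 = 4.5304.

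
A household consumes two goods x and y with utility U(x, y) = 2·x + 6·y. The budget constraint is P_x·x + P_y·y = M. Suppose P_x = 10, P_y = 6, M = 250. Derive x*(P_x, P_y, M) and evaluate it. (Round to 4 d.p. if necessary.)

x* = 0

y gives more utility per dollar, so spend all income on y: y* = M/P_y, x* = 0.
Numerically: x* = 0, y* = 41.6667.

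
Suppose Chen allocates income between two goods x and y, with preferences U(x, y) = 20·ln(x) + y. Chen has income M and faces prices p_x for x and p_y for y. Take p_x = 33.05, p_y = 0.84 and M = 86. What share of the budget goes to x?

share on x = 0.1953

Set MRS = p_x/p_y: (20/x)/1 = p_x/p_y.
So x*(p_x,p_y) = 20·p_y/p_x, independent of income; and y* = (M − 20·p_y)/p_y.
At the given prices: x* = 20·0.84/33.05 = 0.5083, and y* = 82.381.
Expenditure on x: 33.05·0.5083 = 16.8; share = 0.1953.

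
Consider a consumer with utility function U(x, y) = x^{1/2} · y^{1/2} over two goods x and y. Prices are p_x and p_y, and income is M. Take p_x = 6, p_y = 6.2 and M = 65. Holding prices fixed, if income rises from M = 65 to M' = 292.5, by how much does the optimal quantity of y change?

Δy* = 18.3468

Demand: x*(p_x,p_y,M) = 0.5·M/p_x and y* = 0.5·M/p_y.
At p_x=6, p_y=6.2, M=65: y* = 0.5·65/6.2 = 5.2419.
At M' = 292.5: y* = 23.5887. Change: 23.5887 − 5.2419 = 18.3468.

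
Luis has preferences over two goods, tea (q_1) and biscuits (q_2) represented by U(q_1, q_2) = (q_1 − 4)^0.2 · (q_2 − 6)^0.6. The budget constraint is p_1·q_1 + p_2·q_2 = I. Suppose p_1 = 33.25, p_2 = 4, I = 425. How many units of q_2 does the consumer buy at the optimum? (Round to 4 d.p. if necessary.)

q_2* = 56.25

MRS = (1/3)·(q_2−6)/(q_1−4). Tangency with p_1/p_2 gives q_2−6 = 3·(p_1/p_2)·(q_1−4).
Substituting into the budget: q_1* = 4 + 0.25·(I − 4·p_1 − 6·p_2)/p_1, and q_2* = 6 + 0.75·(…)/p_2.
Discretionary income = 425 − 4·33.25 − 6·4 = 268; q_2* = 6 + 0.75·268/4 = 56.25.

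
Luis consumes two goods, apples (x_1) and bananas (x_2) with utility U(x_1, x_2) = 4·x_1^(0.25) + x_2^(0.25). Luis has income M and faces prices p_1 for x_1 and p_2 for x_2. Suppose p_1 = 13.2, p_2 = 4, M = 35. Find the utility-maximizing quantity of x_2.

MRS = MU_x_1/MU_x_2 = 4·(x_2/x_1)^(0.75). Set equal to p_1/p_2.
Hence x_2/x_1 = ((1/4)·p_1/p_2)^(1/(0.75)), i.e. raised to the 4/3 power.
Substitute x_2 = (x_2/x_1)·x_1 into the budget: x_1* = M/(p_1 + p_2·(x_2/x_1)).
Numerically x_2/x_1 = 0.773758, so x_1* = 35/(13.2 + 4·0.773758) = 2.1479 and x_2* = 0.773758·2.1479 = 1.662.

x_2* = 1.662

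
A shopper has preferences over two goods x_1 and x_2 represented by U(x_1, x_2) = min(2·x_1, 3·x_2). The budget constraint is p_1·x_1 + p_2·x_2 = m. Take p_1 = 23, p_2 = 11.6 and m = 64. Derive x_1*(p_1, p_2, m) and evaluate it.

Leontief preferences: the optimum is at the kink where x_1/3 = x_2/2, i.e. x_2 = (2/3)·x_1.
Budget: p_1·x_1 + p_2·(2/3)·x_1 = m, so (3·p_1 + 2·p_2)·x_1 = 3·m.
Demand: x_1*(p_1,p_2,m) = 3·m/(3·p_1 + 2·p_2), x_2* = 2·m/(3·p_1 + 2·p_2).
Here 3·23 + 2·11.6 = 92.2, giving x_1* = 2.0824.

x_1* = 2.0824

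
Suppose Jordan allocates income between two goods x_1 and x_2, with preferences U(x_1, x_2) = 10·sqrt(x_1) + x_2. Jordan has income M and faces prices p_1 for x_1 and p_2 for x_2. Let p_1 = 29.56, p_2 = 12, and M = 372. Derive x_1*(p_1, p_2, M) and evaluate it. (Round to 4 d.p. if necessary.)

x_1* = 4.12

Set MRS = p_1/p_2: 5·x_1^(−1/2) = p_1/p_2.
Thus x_1* = (5·p_2/p_1)² — independent of M — with the rest of income spent on x_2.
Plugging in: x_1* = (5·12/29.56)² = 4.12.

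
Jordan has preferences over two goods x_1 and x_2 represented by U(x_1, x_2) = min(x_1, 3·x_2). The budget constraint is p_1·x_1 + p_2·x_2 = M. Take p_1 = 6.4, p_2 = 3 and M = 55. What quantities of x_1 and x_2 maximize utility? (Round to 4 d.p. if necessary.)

Leontief preferences: the optimum is at the kink where x_1/3 = x_2/1, i.e. x_2 = (1/3)·x_1.
Budget: p_1·x_1 + p_2·(1/3)·x_1 = M, so (3·p_1 + p_2)·x_1 = 3·M.
Demand: x_1*(p_1,p_2,M) = 3·M/(3·p_1 + p_2), x_2* = M/(3·p_1 + p_2).
Here 3·6.4 + 3 = 22.2, giving x_1* = 7.4324 and x_2* = 2.4775.

x_1* = 7.4324, x_2* = 2.4775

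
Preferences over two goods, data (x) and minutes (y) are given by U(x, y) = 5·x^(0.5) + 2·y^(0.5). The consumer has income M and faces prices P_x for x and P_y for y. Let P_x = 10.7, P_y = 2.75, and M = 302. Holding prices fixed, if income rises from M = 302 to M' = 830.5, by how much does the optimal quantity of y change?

Numerically y/x = 2.422268, so x* = 302/(10.7 + 2.75·2.422268) = 17.3951 and y* = 2.422268·17.3951 = 42.1355.
At M' = 830.5: y* = 115.8727. Change: 115.8727 − 42.1355 = 73.7372.

Δy* = 73.7372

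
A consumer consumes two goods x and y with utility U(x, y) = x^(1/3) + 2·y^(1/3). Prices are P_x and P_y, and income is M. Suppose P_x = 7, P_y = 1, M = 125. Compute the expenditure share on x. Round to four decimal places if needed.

share on x = 0.1179

MU_x ∝ x^(-2/3), MU_y ∝ 2·y^(-2/3), so MRS = (1/2)·(y/x)^(2/3) = P_x/P_y.
Hence y/x = (2·P_x/P_y)^(1/(2/3)), i.e. raised to the 1.5 power.
With the ratio pinned down, the budget gives x* = M/(P_x + P_y·(y/x)) and y* = (y/x)·x*.
Numerically y/x = 52.383203, so x* = 125/(7 + 1·52.383203) = 2.105 and y* = 52.383203·2.105 = 110.2652.
Expenditure on x: 7·2.105 = 14.7348; share = 0.1179.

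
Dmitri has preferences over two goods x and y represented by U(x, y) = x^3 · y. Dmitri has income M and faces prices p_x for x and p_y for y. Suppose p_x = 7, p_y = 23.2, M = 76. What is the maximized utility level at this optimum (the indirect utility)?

MU_x/MU_y = (3·y)/(x); tangency sets this equal to p_x/p_y.
So 3·p_y·y = p_x·x; combined with the budget, a share 0.75 of income goes to x.
Demand: x*(p_x,p_y,M) = 0.75·M/p_x and y* = 0.25·M/p_y.
At p_x=7, p_y=23.2, M=76: x* = 0.75·76/7 = 8.1429, y* = 0.819.
Utility at the optimum: U(8.1429, 0.819) = 442.1769.

V = 442.1769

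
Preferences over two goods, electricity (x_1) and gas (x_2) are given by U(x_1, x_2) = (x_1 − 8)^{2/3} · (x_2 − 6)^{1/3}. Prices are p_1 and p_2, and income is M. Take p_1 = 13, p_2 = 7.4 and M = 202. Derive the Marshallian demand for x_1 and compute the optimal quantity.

MRS = 2·(x_2−6)/(x_1−8). Tangency with p_1/p_2 gives x_2−6 = (1/2)·(p_1/p_2)·(x_1−8).
Substituting into the budget: x_1* = 8 + 2/3·(M − 8·p_1 − 6·p_2)/p_1, and x_2* = 6 + 1/3·(…)/p_2.
Discretionary income = 202 − 8·13 − 6·7.4 = 53.6; x_1* = 8 + 2/3·53.6/13 = 10.7487.

x_1* = 10.7487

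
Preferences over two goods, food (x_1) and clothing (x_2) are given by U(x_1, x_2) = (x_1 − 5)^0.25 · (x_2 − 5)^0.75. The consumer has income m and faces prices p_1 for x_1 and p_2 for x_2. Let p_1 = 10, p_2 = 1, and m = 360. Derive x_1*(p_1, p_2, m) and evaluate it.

x_1* = 12.625

MRS = (1/3)·(x_2−5)/(x_1−5). Tangency with p_1/p_2 gives x_2−5 = 3·(p_1/p_2)·(x_1−5).
Substituting into the budget: x_1* = 5 + 0.25·(m − 5·p_1 − 5·p_2)/p_1, and x_2* = 5 + 0.75·(…)/p_2.
Discretionary income = 360 − 5·10 − 5·1 = 305; x_1* = 5 + 0.25·305/10 = 12.625.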